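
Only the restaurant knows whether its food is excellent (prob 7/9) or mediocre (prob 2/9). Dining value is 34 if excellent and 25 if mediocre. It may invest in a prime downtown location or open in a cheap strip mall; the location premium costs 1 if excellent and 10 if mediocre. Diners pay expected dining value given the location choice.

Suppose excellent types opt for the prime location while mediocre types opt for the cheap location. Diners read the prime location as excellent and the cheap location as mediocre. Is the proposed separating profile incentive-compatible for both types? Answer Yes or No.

Under these beliefs, the prime location earns price premium 34 and the cheap location earns price premium 25.
excellent: the prime location nets 34 − 1 = 33; the cheap location nets 25. excellent prefers the prime location.
mediocre: the prime location nets 34 − 10 = 24; the cheap location nets 25. mediocre prefers the cheap location.
Neither type deviates, so the separating profile is an equilibrium.

Yes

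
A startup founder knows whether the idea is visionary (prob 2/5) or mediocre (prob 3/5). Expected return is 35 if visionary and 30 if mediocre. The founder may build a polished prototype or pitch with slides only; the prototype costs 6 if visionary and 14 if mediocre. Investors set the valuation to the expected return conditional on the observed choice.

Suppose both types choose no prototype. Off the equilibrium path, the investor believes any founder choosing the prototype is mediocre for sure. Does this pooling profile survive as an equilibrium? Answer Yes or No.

Yes

On path, the investor holds the prior and pays 2/5·35 + 3/5·30 = 32. Off path (the prototype), believing mediocre, it pays 30.
visionary: no prototype nets 32; the prototype nets 30 − 6 = 24. visionary stays.
mediocre: no prototype nets 32; the prototype nets 30 − 14 = 16. mediocre stays.
No type deviates, so pooling is sustained.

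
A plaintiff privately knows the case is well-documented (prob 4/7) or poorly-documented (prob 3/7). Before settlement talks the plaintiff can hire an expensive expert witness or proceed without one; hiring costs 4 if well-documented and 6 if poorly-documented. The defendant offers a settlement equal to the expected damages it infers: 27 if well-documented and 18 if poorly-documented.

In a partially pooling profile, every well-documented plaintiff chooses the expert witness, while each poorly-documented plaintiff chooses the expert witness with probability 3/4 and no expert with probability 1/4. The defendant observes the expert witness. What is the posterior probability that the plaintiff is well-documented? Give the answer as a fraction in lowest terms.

P(the expert witness) = (4/7)·1 + (3/7)·(3/4) = 25/28.
By Bayes' rule, P(well-documented | the expert witness) = (4/7) / (25/28) = 16/25.

16/25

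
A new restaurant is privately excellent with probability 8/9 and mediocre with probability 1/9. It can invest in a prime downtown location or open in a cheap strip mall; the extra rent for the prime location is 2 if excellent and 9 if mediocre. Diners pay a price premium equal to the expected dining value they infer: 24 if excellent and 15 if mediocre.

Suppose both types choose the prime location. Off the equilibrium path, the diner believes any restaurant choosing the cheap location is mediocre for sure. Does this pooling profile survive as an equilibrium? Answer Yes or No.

No

On path, the diner holds the prior and pays 8/9·24 + 1/9·15 = 23. Off path (the cheap location), believing mediocre, it pays 15.
excellent: the prime location nets 23 − 2 = 21; the cheap location nets 15. excellent stays.
mediocre: the prime location nets 23 − 9 = 14; the cheap location nets 15. mediocre would deviate.
A type deviates, so pooling fails.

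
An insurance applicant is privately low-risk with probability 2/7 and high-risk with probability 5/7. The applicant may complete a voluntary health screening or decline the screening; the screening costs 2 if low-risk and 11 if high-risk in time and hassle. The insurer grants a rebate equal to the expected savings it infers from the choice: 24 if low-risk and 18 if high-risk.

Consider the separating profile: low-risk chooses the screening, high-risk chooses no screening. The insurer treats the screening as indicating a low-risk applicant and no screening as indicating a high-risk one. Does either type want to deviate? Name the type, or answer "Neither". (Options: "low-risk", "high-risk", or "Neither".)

Neither

The screening pays 24; no screening pays 18.
low-risk: assigned the screening, nets 24 − 2 = 22; deviating to no screening nets 18.
high-risk: assigned no screening, nets 18; deviating to the screening nets 24 − 11 = 13.
Both types strictly prefer their assigned action; no profitable deviation.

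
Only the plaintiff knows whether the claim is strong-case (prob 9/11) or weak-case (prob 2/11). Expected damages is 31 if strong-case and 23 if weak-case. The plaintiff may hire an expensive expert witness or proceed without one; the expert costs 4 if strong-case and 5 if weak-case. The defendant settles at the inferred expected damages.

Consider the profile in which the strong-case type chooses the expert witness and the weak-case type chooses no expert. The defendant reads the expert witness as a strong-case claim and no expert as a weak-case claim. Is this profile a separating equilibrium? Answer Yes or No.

Under these beliefs, the expert witness earns settlement 31 and no expert earns settlement 23.
strong-case: the expert witness nets 31 − 4 = 27; no expert nets 23. strong-case prefers the expert witness.
weak-case: the expert witness nets 31 − 5 = 26; no expert nets 23. weak-case would deviate to the expert witness.
weak-case has a profitable deviation, so the profile is not an equilibrium.

No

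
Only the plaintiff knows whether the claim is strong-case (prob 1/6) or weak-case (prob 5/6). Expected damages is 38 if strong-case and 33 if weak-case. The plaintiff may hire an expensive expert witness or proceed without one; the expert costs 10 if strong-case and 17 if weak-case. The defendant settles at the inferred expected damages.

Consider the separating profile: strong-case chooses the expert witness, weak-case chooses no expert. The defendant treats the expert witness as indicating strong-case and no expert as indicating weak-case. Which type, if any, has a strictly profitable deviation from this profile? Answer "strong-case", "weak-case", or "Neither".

The expert witness pays 38; no expert pays 33.
strong-case: assigned the expert witness, nets 38 − 10 = 28; deviating to no expert nets 33.
weak-case: assigned no expert, nets 33; deviating to the expert witness nets 38 − 17 = 21.
The strong-case type gains 5 by deviating.

strong-case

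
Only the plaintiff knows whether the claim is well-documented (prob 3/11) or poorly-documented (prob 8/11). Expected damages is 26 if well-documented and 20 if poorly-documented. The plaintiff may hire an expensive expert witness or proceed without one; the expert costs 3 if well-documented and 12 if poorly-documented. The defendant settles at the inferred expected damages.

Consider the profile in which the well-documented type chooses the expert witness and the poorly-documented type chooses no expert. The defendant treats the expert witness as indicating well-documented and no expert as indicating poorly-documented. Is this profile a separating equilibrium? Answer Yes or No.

Under these beliefs, the expert witness earns settlement 26 and no expert earns settlement 20.
well-documented: the expert witness nets 26 − 3 = 23; no expert nets 20. well-documented prefers the expert witness.
poorly-documented: the expert witness nets 26 − 12 = 14; no expert nets 20. poorly-documented prefers no expert.
Neither type deviates, so the separating profile is an equilibrium.

Yes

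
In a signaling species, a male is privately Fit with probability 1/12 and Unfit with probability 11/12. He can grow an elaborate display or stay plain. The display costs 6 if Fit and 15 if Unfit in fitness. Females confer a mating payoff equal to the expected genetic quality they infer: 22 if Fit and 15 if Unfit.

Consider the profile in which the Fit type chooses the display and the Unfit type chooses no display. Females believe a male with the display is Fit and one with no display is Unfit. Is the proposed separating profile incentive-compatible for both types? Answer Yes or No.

Under these beliefs, the display earns mating payoff 22 and no display earns mating payoff 15.
Fit: the display nets 22 − 6 = 16; no display nets 15. Fit prefers the display.
Unfit: the display nets 22 − 15 = 7; no display nets 15. Unfit prefers no display.
Neither type deviates, so the separating profile is an equilibrium.

Yes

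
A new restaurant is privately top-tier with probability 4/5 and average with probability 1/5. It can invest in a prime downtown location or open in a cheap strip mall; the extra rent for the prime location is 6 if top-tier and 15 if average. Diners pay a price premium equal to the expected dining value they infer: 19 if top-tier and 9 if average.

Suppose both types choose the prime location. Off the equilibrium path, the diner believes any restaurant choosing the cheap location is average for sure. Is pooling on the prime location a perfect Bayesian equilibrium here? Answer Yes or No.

On path, the diner holds the prior and pays 4/5·19 + 1/5·9 = 17. Off path (the cheap location), believing average, it pays 9.
top-tier: the prime location nets 17 − 6 = 11; the cheap location nets 9. top-tier stays.
average: the prime location nets 17 − 15 = 2; the cheap location nets 9. average would deviate.
A type deviates, so pooling fails.

No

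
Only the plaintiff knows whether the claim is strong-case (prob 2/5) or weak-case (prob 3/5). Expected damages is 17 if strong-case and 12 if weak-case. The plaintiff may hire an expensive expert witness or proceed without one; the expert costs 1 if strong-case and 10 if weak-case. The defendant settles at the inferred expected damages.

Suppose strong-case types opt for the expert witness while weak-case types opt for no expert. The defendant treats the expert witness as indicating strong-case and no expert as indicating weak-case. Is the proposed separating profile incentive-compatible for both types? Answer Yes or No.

Yes

Under these beliefs, the expert witness earns settlement 17 and no expert earns settlement 12.
strong-case: the expert witness nets 17 − 1 = 16; no expert nets 12. strong-case prefers the expert witness.
weak-case: the expert witness nets 17 − 10 = 7; no expert nets 12. weak-case prefers no expert.
Neither type deviates, so the separating profile is an equilibrium.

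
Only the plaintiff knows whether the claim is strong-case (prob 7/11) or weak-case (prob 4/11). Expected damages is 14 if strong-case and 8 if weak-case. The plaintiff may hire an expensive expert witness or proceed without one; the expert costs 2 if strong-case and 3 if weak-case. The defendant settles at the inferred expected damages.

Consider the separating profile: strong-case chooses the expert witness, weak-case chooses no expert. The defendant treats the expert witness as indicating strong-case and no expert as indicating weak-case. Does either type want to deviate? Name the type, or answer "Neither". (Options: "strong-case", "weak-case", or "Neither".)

weak-case

The expert witness pays 14; no expert pays 8.
strong-case: assigned the expert witness, nets 14 − 2 = 12; deviating to no expert nets 8.
weak-case: assigned no expert, nets 8; deviating to the expert witness nets 14 − 3 = 11.
The weak-case type gains 3 by deviating.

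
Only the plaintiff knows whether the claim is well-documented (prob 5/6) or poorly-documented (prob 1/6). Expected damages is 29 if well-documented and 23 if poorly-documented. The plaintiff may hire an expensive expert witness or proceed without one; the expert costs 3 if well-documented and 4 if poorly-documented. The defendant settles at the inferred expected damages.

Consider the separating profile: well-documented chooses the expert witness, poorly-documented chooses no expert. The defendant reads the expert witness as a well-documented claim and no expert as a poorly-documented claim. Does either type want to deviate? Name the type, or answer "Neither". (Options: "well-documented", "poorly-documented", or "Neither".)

poorly-documented

The expert witness pays 29; no expert pays 23.
well-documented: assigned the expert witness, nets 29 − 3 = 26; deviating to no expert nets 23.
poorly-documented: assigned no expert, nets 23; deviating to the expert witness nets 29 − 4 = 25.
The poorly-documented type gains 2 by deviating.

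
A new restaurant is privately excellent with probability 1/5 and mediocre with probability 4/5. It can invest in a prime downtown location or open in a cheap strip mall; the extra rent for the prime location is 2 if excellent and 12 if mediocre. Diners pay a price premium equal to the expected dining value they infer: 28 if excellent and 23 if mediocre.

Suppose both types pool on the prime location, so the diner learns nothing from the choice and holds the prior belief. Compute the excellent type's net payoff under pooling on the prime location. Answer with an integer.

Pooled price premium = 1/5·28 + 4/5·23 = 24.
excellent pays cost 2 for the prime location, so net payoff = 24 − 2 = 22.

22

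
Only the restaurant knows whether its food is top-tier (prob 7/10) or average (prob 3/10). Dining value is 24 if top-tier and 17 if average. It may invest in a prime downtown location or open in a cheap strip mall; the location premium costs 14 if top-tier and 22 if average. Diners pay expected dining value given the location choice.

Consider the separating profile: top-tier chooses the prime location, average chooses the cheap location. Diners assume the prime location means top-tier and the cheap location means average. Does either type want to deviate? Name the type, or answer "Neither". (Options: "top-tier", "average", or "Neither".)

top-tier

The prime location pays 24; the cheap location pays 17.
top-tier: assigned the prime location, nets 24 − 14 = 10; deviating to the cheap location nets 17.
average: assigned the cheap location, nets 17; deviating to the prime location nets 24 − 22 = 2.
The top-tier type gains 7 by deviating.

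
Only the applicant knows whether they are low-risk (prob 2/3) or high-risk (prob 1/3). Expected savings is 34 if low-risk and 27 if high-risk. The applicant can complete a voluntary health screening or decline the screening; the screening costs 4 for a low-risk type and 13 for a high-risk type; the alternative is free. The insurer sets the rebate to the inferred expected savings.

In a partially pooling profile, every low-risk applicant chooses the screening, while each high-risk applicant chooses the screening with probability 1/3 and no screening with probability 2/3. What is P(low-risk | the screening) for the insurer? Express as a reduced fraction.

6/7

P(the screening) = (2/3)·1 + (1/3)·(1/3) = 7/9.
By Bayes' rule, P(low-risk | the screening) = (2/3) / (7/9) = 6/7.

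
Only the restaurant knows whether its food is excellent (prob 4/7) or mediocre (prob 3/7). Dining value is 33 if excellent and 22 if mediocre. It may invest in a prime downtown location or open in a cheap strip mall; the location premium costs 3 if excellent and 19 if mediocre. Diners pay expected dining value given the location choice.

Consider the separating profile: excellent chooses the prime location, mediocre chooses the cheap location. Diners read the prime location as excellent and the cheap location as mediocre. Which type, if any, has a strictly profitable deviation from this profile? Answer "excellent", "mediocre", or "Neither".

The prime location pays 33; the cheap location pays 22.
excellent: assigned the prime location, nets 33 − 3 = 30; deviating to the cheap location nets 22.
mediocre: assigned the cheap location, nets 22; deviating to the prime location nets 33 − 19 = 14.
Both types strictly prefer their assigned action; no profitable deviation.

Neither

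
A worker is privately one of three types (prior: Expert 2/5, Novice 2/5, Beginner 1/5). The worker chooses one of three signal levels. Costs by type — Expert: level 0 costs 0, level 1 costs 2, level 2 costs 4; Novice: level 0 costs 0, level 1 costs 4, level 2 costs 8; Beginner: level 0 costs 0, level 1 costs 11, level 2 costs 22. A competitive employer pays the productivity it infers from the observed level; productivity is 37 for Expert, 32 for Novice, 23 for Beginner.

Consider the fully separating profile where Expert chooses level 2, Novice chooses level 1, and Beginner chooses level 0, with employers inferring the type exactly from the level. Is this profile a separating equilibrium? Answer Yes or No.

No

Separating wages: level 2 → 37, level 1 → 32, level 0 → 23.
Expert (assigned level 2): level 0: 23 − 0 = 23; level 1: 32 − 2 = 30; level 2: 37 − 4 = 33. Expert stays.
Novice (assigned level 1): level 0: 23 − 0 = 23; level 1: 32 − 4 = 28; level 2: 37 − 8 = 29. Novice prefers level 2.
Beginner (assigned level 0): level 0: 23 − 0 = 23; level 1: 32 − 11 = 21; level 2: 37 − 22 = 15. Beginner stays.
At least one type deviates; the separating profile fails.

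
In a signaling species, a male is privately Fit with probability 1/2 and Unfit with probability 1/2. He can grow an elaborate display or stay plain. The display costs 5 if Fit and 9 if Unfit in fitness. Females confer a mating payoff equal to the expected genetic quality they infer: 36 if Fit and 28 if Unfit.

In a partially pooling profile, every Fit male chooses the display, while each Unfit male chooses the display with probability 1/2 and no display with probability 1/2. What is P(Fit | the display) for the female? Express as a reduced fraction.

P(the display) = (1/2)·1 + (1/2)·(1/2) = 3/4.
By Bayes' rule, P(Fit | the display) = (1/2) / (3/4) = 2/3.

2/3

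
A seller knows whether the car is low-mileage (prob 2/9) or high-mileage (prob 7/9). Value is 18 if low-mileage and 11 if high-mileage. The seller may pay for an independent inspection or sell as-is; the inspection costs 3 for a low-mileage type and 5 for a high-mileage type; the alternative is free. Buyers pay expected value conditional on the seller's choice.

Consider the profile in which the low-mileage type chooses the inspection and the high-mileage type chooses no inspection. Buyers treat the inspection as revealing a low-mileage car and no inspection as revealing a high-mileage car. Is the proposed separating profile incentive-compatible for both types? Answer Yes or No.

No

Under these beliefs, the inspection earns price 18 and no inspection earns price 11.
low-mileage: the inspection nets 18 − 3 = 15; no inspection nets 11. low-mileage prefers the inspection.
high-mileage: the inspection nets 18 − 5 = 13; no inspection nets 11. high-mileage would deviate to the inspection.
high-mileage has a profitable deviation, so the profile is not an equilibrium.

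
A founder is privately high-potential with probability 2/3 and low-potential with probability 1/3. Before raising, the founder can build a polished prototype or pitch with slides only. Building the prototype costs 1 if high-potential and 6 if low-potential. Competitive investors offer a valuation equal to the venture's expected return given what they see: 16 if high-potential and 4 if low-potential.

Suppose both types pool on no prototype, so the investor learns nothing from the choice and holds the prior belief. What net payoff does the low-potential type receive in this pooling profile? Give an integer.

12

Pooled valuation = 2/3·16 + 1/3·4 = 12.
low-potential pays no cost for no prototype, so net payoff = 12.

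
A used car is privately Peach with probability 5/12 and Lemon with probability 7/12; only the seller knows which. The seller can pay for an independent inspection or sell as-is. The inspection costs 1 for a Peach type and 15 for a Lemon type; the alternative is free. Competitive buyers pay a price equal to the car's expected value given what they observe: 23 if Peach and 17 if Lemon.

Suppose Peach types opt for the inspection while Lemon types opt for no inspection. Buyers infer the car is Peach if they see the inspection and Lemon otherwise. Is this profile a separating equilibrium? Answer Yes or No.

Under these beliefs, the inspection earns price 23 and no inspection earns price 17.
Peach: the inspection nets 23 − 1 = 22; no inspection nets 17. Peach prefers the inspection.
Lemon: the inspection nets 23 − 15 = 8; no inspection nets 17. Lemon prefers no inspection.
Neither type deviates, so the separating profile is an equilibrium.

Yes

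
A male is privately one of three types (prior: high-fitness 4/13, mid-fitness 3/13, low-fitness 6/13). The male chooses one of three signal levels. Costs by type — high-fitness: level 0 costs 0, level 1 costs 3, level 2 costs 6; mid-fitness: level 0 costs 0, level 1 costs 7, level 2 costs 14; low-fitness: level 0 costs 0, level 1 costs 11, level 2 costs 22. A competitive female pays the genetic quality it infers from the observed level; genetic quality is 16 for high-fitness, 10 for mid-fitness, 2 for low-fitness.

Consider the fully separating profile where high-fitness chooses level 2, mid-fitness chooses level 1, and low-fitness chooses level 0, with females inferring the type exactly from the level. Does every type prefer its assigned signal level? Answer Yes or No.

Yes

Separating mating payoffs: level 2 → 16, level 1 → 10, level 0 → 2.
high-fitness (assigned level 2): level 0: 2 − 0 = 2; level 1: 10 − 3 = 7; level 2: 16 − 6 = 10. high-fitness stays.
mid-fitness (assigned level 1): level 0: 2 − 0 = 2; level 1: 10 − 7 = 3; level 2: 16 − 14 = 2. mid-fitness stays.
low-fitness (assigned level 0): level 0: 2 − 0 = 2; level 1: 10 − 11 = -1; level 2: 16 − 22 = -6. low-fitness stays.
Every type prefers its assigned level; separation holds.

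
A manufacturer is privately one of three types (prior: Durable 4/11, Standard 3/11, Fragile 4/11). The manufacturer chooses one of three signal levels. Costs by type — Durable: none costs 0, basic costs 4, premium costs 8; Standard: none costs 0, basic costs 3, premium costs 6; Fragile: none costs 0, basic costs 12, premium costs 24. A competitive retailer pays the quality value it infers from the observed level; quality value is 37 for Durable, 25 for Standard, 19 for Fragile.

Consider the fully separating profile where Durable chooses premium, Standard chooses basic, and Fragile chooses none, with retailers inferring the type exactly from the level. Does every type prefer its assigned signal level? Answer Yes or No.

Separating prices: premium → 37, basic → 25, none → 19.
Durable (assigned premium): none: 19 − 0 = 19; basic: 25 − 4 = 21; premium: 37 − 8 = 29. Durable stays.
Standard (assigned basic): none: 19 − 0 = 19; basic: 25 − 3 = 22; premium: 37 − 6 = 31. Standard prefers premium.
Fragile (assigned none): none: 19 − 0 = 19; basic: 25 − 12 = 13; premium: 37 − 24 = 13. Fragile stays.
At least one type deviates; the separating profile fails.

No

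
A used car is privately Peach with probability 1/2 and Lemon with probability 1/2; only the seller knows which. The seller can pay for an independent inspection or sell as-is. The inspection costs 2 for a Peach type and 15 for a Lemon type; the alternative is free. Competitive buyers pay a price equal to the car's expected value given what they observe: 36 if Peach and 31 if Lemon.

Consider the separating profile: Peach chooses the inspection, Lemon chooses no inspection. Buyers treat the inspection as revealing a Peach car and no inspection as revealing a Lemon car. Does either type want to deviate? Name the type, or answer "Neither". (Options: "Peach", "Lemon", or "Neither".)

The inspection pays 36; no inspection pays 31.
Peach: assigned the inspection, nets 36 − 2 = 34; deviating to no inspection nets 31.
Lemon: assigned no inspection, nets 31; deviating to the inspection nets 36 − 15 = 21.
Both types strictly prefer their assigned action; no profitable deviation.

Neither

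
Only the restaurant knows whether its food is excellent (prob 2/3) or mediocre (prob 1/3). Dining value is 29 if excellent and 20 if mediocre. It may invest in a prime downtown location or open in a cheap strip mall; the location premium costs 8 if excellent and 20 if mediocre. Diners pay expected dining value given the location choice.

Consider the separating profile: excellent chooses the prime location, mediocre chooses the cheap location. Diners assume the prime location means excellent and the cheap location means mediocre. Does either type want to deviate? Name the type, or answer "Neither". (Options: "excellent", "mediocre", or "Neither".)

Neither

The prime location pays 29; the cheap location pays 20.
excellent: assigned the prime location, nets 29 − 8 = 21; deviating to the cheap location nets 20.
mediocre: assigned the cheap location, nets 20; deviating to the prime location nets 29 − 20 = 9.
Both types strictly prefer their assigned action; no profitable deviation.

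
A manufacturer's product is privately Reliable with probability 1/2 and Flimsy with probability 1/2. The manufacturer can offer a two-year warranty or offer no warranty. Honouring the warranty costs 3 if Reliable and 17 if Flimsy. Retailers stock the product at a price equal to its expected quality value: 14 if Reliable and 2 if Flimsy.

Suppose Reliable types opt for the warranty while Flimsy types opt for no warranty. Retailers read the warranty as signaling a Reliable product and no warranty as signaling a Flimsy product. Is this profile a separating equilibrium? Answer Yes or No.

Under these beliefs, the warranty earns price 14 and no warranty earns price 2.
Reliable: the warranty nets 14 − 3 = 11; no warranty nets 2. Reliable prefers the warranty.
Flimsy: the warranty nets 14 − 17 = -3; no warranty nets 2. Flimsy prefers no warranty.
Neither type deviates, so the separating profile is an equilibrium.

Yes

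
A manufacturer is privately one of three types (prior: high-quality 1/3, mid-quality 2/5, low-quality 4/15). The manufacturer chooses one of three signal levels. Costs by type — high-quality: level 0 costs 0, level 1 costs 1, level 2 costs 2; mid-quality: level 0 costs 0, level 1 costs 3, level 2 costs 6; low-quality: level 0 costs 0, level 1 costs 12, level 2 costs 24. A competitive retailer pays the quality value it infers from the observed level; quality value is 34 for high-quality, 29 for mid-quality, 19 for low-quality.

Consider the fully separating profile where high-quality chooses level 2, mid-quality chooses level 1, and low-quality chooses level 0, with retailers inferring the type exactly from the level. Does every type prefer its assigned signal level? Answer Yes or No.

No

Separating prices: level 2 → 34, level 1 → 29, level 0 → 19.
high-quality (assigned level 2): level 0: 19 − 0 = 19; level 1: 29 − 1 = 28; level 2: 34 − 2 = 32. high-quality stays.
mid-quality (assigned level 1): level 0: 19 − 0 = 19; level 1: 29 − 3 = 26; level 2: 34 − 6 = 28. mid-quality prefers level 2.
low-quality (assigned level 0): level 0: 19 − 0 = 19; level 1: 29 − 12 = 17; level 2: 34 − 24 = 10. low-quality stays.
At least one type deviates; the separating profile fails.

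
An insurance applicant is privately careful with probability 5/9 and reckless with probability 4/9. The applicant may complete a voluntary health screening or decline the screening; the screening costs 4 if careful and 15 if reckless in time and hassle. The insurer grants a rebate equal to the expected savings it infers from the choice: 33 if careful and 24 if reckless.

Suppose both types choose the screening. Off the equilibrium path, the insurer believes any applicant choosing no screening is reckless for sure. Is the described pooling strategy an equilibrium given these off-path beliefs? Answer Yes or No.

On path, the insurer holds the prior and pays 5/9·33 + 4/9·24 = 29. Off path (no screening), believing reckless, it pays 24.
careful: the screening nets 29 − 4 = 25; no screening nets 24. careful stays.
reckless: the screening nets 29 − 15 = 14; no screening nets 24. reckless would deviate.
A type deviates, so pooling fails.

No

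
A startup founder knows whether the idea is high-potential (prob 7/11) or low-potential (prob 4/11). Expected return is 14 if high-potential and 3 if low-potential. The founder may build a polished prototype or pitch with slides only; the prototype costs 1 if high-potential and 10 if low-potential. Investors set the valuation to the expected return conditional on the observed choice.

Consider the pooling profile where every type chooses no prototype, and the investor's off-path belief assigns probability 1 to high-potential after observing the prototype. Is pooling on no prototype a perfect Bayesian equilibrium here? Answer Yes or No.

No

On path, the investor holds the prior and pays 7/11·14 + 4/11·3 = 10. Off path (the prototype), believing high-potential, it pays 14.
high-potential: no prototype nets 10; the prototype nets 14 − 1 = 13. high-potential would deviate.
low-potential: no prototype nets 10; the prototype nets 14 − 10 = 4. low-potential stays.
A type deviates, so pooling fails.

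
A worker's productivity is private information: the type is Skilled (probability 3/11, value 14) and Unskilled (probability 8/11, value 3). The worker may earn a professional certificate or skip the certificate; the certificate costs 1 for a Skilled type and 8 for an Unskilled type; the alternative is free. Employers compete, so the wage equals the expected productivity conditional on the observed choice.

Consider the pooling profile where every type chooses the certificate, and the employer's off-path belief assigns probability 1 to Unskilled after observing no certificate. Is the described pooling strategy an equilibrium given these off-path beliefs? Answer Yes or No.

On path, the employer holds the prior and pays 3/11·14 + 8/11·3 = 6. Off path (no certificate), believing Unskilled, it pays 3.
Skilled: the certificate nets 6 − 1 = 5; no certificate nets 3. Skilled stays.
Unskilled: the certificate nets 6 − 8 = -2; no certificate nets 3. Unskilled would deviate.
A type deviates, so pooling fails.

No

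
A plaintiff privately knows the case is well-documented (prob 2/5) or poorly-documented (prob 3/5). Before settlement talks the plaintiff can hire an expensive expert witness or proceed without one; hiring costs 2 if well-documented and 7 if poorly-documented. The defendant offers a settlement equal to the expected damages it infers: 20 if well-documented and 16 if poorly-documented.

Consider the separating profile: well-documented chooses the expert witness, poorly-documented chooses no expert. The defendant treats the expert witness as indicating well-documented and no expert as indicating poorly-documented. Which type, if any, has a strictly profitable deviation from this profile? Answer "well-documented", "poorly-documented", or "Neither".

Neither

The expert witness pays 20; no expert pays 16.
well-documented: assigned the expert witness, nets 20 − 2 = 18; deviating to no expert nets 16.
poorly-documented: assigned no expert, nets 16; deviating to the expert witness nets 20 − 7 = 13.
Both types strictly prefer their assigned action; no profitable deviation.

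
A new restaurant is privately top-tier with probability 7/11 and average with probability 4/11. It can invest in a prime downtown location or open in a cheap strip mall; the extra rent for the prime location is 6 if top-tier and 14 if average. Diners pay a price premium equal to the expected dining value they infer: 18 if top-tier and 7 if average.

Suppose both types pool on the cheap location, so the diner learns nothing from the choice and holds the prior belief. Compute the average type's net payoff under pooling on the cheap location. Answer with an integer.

Pooled price premium = 7/11·18 + 4/11·7 = 14.
average pays no cost for the cheap location, so net payoff = 14.

14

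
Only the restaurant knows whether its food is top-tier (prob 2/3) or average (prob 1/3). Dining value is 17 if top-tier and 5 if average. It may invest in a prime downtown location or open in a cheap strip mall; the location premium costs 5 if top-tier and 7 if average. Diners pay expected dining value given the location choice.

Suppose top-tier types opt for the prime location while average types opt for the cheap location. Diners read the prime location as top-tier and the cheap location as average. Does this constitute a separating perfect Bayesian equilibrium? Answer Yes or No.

No

Under these beliefs, the prime location earns price premium 17 and the cheap location earns price premium 5.
top-tier: the prime location nets 17 − 5 = 12; the cheap location nets 5. top-tier prefers the prime location.
average: the prime location nets 17 − 7 = 10; the cheap location nets 5. average would deviate to the prime location.
average has a profitable deviation, so the profile is not an equilibrium.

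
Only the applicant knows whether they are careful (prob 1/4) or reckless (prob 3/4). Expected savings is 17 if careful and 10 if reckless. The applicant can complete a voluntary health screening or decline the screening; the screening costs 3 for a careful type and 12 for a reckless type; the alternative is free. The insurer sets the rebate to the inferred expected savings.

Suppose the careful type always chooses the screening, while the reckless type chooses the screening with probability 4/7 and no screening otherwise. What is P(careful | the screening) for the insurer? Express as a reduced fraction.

P(the screening) = (1/4)·1 + (3/4)·(4/7) = 19/28.
By Bayes' rule, P(careful | the screening) = (1/4) / (19/28) = 7/19.

7/19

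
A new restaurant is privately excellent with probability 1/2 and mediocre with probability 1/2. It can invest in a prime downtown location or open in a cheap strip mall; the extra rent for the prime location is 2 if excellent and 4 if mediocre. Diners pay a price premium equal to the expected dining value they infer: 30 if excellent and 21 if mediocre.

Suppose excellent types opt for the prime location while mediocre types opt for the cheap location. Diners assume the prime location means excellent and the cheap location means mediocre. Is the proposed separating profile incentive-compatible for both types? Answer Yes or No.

Under these beliefs, the prime location earns price premium 30 and the cheap location earns price premium 21.
excellent: the prime location nets 30 − 2 = 28; the cheap location nets 21. excellent prefers the prime location.
mediocre: the prime location nets 30 − 4 = 26; the cheap location nets 21. mediocre would deviate to the prime location.
mediocre has a profitable deviation, so the profile is not an equilibrium.

No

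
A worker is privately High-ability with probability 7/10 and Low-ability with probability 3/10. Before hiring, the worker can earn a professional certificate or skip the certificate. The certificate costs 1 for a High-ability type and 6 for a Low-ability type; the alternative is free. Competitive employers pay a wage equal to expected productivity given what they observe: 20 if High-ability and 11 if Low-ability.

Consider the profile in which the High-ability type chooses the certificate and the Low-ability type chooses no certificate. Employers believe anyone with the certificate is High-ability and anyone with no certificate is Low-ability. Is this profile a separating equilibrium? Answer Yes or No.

No

Under these beliefs, the certificate earns wage 20 and no certificate earns wage 11.
High-ability: the certificate nets 20 − 1 = 19; no certificate nets 11. High-ability prefers the certificate.
Low-ability: the certificate nets 20 − 6 = 14; no certificate nets 11. Low-ability would deviate to the certificate.
Low-ability has a profitable deviation, so the profile is not an equilibrium.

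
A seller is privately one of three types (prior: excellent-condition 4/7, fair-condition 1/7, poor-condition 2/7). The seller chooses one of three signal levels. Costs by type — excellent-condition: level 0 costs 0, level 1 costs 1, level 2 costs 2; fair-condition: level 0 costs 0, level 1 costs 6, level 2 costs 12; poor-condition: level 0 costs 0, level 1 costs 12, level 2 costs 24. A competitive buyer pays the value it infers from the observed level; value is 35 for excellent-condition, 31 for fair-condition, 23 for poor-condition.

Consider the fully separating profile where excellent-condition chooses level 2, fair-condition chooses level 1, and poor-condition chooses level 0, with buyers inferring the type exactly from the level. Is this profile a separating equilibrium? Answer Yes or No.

Separating prices: level 2 → 35, level 1 → 31, level 0 → 23.
excellent-condition (assigned level 2): level 0: 23 − 0 = 23; level 1: 31 − 1 = 30; level 2: 35 − 2 = 33. excellent-condition stays.
fair-condition (assigned level 1): level 0: 23 − 0 = 23; level 1: 31 − 6 = 25; level 2: 35 − 12 = 23. fair-condition stays.
poor-condition (assigned level 0): level 0: 23 − 0 = 23; level 1: 31 − 12 = 19; level 2: 35 − 24 = 11. poor-condition stays.
Every type prefers its assigned level; separation holds.

Yes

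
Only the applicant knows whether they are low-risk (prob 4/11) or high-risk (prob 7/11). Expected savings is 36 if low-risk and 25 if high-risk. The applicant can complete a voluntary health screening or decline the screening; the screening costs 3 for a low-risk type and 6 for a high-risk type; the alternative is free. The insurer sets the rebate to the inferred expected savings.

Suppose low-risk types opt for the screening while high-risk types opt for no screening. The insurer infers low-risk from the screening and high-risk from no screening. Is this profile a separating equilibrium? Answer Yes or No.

No

Under these beliefs, the screening earns rebate 36 and no screening earns rebate 25.
low-risk: the screening nets 36 − 3 = 33; no screening nets 25. low-risk prefers the screening.
high-risk: the screening nets 36 − 6 = 30; no screening nets 25. high-risk would deviate to the screening.
high-risk has a profitable deviation, so the profile is not an equilibrium.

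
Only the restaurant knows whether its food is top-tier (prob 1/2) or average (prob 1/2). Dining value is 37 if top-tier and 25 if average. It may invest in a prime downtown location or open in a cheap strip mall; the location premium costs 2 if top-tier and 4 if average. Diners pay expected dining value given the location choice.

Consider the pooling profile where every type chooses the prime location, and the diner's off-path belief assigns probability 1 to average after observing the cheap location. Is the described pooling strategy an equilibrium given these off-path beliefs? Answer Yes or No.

Yes

On path, the diner holds the prior and pays 1/2·37 + 1/2·25 = 31. Off path (the cheap location), believing average, it pays 25.
top-tier: the prime location nets 31 − 2 = 29; the cheap location nets 25. top-tier stays.
average: the prime location nets 31 − 4 = 27; the cheap location nets 25. average stays.
No type deviates, so pooling is sustained.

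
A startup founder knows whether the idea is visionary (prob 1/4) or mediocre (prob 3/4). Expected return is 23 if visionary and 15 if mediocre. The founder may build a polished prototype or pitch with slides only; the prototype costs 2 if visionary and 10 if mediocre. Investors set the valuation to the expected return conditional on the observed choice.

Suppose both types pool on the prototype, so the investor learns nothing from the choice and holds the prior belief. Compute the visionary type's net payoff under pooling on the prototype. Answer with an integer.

15

Pooled valuation = 1/4·23 + 3/4·15 = 17.
visionary pays cost 2 for the prototype, so net payoff = 17 − 2 = 15.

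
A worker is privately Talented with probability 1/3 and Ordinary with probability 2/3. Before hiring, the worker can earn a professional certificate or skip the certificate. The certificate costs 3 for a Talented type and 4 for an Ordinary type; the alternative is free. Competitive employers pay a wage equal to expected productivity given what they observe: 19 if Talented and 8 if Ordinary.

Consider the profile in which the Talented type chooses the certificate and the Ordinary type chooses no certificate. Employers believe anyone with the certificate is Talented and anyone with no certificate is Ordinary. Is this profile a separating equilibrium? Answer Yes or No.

No

Under these beliefs, the certificate earns wage 19 and no certificate earns wage 8.
Talented: the certificate nets 19 − 3 = 16; no certificate nets 8. Talented prefers the certificate.
Ordinary: the certificate nets 19 − 4 = 15; no certificate nets 8. Ordinary would deviate to the certificate.
Ordinary has a profitable deviation, so the profile is not an equilibrium.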